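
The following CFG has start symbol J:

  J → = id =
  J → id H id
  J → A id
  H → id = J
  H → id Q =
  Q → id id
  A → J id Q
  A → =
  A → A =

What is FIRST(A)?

{ =, id }

From A → J id Q: add FIRST(J) = { =, id }.
A → = contributes {=}.
From A → A =: add FIRST(A) = { =, id }.
Union: FIRST(A) = { =, id }.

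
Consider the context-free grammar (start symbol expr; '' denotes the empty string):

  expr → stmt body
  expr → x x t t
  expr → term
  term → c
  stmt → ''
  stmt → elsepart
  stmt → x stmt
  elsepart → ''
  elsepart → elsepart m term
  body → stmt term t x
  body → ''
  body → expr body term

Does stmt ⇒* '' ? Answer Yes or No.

Yes

stmt has an ''-production, so stmt ⇒ ''.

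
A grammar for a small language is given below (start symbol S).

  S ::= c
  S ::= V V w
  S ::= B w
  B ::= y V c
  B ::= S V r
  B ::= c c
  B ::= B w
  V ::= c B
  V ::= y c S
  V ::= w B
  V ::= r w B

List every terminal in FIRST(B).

{ c, r, w, y }

B ::= y V c contributes {y}.
From B ::= S V r: add FIRST(S) = { c, r, w, y }.
B ::= c c contributes {c}.
From B ::= B w: add FIRST(B) = { c, r, w, y }.
Union: FIRST(B) = { c, r, w, y }.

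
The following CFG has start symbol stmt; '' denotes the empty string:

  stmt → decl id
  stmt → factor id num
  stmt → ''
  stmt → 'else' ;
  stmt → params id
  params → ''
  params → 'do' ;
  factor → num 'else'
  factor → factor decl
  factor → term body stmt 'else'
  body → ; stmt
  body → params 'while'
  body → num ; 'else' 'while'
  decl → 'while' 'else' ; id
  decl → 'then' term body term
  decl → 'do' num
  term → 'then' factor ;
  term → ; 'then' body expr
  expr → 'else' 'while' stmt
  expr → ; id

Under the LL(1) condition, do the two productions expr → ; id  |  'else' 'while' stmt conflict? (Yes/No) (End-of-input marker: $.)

FIRST(; id) = { ; } and FIRST('else' 'while' stmt) = { 'else' }.
The FIRST sets are disjoint and neither alternative is nullable — no conflict.

No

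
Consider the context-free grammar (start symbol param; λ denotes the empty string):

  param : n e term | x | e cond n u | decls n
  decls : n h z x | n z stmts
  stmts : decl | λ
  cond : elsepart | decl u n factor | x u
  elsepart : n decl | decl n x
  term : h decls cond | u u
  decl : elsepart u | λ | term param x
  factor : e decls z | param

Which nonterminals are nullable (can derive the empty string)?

Directly nullable (have an λ-production): stmts, decl.
No other nonterminal has a production whose RHS symbols are all nullable.

{ decl, stmts }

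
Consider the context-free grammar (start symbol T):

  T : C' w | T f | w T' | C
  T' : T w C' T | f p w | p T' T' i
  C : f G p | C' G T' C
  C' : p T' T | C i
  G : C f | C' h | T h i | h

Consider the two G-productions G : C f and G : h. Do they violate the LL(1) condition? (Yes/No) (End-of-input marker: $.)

FIRST(C f) = { f, p } and FIRST(h) = { h }.
The FIRST sets are disjoint and neither alternative is nullable — no conflict.

No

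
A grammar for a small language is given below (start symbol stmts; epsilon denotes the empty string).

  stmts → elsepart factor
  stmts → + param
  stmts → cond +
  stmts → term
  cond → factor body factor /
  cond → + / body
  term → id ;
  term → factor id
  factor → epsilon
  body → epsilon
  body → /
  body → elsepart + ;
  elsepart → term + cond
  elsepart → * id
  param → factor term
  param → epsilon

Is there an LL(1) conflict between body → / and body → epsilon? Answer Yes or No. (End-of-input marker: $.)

Yes

FIRST(/) = { / } and FIRST(epsilon) = { epsilon }.
The second alternative is nullable and FOLLOW(body) = { $, +, / } shares / with FIRST of the first — conflict.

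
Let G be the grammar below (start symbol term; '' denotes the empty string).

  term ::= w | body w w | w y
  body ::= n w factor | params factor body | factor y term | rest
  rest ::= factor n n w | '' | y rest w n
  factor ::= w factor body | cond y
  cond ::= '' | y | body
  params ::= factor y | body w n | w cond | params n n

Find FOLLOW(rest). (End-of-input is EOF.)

{ n, w, y }

In body ::= rest: rest is at the end, add FOLLOW(body) = { n, w, y }.
In rest ::= y rest w n: add FIRST(w n) = { w }.
Union: FOLLOW(rest) = { n, w, y }.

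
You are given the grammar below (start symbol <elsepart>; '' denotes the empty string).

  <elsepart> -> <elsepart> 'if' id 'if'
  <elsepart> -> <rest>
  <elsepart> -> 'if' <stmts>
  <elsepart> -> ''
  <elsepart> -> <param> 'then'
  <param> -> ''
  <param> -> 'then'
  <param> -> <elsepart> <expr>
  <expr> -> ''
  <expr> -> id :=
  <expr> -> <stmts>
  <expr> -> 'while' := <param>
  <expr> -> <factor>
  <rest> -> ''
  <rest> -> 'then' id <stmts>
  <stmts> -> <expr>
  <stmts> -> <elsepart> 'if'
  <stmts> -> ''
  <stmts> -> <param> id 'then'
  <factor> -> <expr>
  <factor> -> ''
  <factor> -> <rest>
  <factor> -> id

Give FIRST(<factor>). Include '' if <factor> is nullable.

{ 'if', 'then', 'while', id, '' }

From <factor> -> <expr>: add FIRST(<expr>) = { 'if', 'then', 'while', id, '' } (including '' since <expr> is nullable).
<factor> -> '' contributes ''.
From <factor> -> <rest>: add FIRST(<rest>) = { 'then', '' } (including '' since <rest> is nullable).
<factor> -> id contributes {id}.
Union: FIRST(<factor>) = { 'if', 'then', 'while', id, '' }.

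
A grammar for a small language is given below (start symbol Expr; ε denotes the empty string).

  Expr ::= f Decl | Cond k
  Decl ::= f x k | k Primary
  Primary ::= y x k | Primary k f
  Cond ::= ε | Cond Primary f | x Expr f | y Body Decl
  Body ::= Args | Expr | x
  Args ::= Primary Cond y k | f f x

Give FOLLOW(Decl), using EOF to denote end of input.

{ EOF, f, k, y }

In Expr ::= f Decl: Decl is at the end, add FOLLOW(Expr) = { EOF, f, k }.
In Cond ::= y Body Decl: Decl is at the end, add FOLLOW(Cond) = { k, y }.
Union: FOLLOW(Decl) = { EOF, f, k, y }.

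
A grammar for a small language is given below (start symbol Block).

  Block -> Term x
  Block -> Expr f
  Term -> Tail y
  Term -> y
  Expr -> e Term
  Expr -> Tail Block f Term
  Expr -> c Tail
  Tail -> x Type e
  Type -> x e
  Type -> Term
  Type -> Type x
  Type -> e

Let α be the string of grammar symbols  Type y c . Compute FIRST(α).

{ e, x, y }

Add FIRST(Type) = { e, x, y }; Type is not nullable, stop.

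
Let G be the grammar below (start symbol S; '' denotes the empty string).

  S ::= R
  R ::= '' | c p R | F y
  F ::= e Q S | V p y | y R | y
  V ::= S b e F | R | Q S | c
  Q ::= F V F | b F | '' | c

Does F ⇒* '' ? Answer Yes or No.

Nullable nonterminals: Q, R, S, V.
No production of F has an RHS whose symbols are all nullable, so F is not nullable.

No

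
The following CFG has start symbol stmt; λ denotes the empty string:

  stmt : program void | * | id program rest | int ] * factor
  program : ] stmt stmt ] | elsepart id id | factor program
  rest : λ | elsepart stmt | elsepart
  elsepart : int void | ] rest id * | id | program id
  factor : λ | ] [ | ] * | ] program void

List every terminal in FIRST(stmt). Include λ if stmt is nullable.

{ *, ], id, int }

From stmt : program void: add FIRST(program) = { ], id, int }.
stmt : * contributes {*}.
stmt : id program rest contributes {id}.
stmt : int ] * factor contributes {int}.
Union: FIRST(stmt) = { *, ], id, int }.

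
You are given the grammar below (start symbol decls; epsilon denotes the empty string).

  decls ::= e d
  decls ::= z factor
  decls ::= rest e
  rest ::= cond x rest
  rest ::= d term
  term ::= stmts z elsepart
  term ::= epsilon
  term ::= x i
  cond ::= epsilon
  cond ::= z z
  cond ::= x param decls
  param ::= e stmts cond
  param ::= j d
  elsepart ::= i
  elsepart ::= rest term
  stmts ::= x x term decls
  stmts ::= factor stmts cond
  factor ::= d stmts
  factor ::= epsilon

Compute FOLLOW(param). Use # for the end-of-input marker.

{ d, e, x, z }

In cond ::= x param decls: add FIRST(decls) = { d, e, x, z }.
Union: FOLLOW(param) = { d, e, x, z }.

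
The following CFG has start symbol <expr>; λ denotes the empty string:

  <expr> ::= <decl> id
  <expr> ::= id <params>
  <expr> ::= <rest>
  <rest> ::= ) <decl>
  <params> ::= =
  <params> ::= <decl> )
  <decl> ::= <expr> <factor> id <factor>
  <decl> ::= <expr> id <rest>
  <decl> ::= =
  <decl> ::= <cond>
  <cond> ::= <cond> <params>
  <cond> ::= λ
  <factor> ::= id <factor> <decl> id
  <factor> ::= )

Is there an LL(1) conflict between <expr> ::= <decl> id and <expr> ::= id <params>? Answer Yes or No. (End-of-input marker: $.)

FIRST(<decl> id) = { ), =, id } and FIRST(id <params>) = { id }.
Both contain id, so the two alternatives are not disjoint — LL(1) conflict.

Yes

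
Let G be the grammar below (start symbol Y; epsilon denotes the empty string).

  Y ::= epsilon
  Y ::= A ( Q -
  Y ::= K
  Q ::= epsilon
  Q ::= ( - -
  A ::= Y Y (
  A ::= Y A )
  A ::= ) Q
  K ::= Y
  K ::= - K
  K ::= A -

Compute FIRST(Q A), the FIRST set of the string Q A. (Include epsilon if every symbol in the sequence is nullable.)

Add FIRST(Q)\{epsilon} = { ( }; Q is nullable, continue.
Add FIRST(A) = { (, ), - }; A is not nullable, stop.

{ (, ), - }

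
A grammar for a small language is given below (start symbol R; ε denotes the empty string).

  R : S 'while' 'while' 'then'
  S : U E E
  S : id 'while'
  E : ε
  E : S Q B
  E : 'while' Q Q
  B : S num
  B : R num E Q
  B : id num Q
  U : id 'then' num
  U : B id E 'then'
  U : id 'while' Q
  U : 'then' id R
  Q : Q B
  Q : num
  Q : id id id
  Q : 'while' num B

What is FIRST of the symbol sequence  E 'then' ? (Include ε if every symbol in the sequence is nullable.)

{ 'then', 'while', id }

Add FIRST(E)\{ε} = { 'then', 'while', id }; E is nullable, continue.
'then' is a terminal; add {'then'} and stop.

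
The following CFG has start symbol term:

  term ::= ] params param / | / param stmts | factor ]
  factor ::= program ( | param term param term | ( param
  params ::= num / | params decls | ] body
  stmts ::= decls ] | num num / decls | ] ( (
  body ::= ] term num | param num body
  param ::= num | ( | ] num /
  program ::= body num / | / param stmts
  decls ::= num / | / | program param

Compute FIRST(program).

{ (, /, ], num }

From program ::= body num /: add FIRST(body) = { (, ], num }.
program ::= / param stmts contributes {/}.
Union: FIRST(program) = { (, /, ], num }.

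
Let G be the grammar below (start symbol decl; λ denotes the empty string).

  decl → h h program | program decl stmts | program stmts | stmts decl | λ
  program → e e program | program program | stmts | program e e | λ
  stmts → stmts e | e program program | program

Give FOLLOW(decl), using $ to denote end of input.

decl is the start symbol, so $ ∈ FOLLOW(decl).
In decl → program decl stmts: add FIRST(stmts)\{λ} = { e }.
  Since stmts is nullable, also add FOLLOW(decl) = { $, e }.
In decl → stmts decl: decl is at the end, add FOLLOW(decl) = { $, e }.
Union: FOLLOW(decl) = { $, e }.

{ $, e }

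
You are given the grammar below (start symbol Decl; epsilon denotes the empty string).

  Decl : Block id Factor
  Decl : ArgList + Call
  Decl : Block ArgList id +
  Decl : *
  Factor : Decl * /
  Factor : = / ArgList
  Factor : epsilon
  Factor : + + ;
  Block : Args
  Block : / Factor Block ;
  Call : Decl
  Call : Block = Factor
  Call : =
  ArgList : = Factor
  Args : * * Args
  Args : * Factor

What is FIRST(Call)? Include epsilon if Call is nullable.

From Call : Decl: add FIRST(Decl) = { *, /, = }.
From Call : Block = Factor: add FIRST(Block) = { *, / }.
Call : = contributes {=}.
Union: FIRST(Call) = { *, /, = }.

{ *, /, = }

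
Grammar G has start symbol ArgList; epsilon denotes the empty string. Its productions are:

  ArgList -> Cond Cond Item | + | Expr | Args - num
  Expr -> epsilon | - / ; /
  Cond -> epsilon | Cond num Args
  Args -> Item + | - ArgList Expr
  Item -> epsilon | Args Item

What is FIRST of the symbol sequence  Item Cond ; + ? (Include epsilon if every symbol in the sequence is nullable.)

{ +, -, ;, num }

Add FIRST(Item)\{epsilon} = { +, - }; Item is nullable, continue.
Add FIRST(Cond)\{epsilon} = { num }; Cond is nullable, continue.
; is a terminal; add {;} and stop.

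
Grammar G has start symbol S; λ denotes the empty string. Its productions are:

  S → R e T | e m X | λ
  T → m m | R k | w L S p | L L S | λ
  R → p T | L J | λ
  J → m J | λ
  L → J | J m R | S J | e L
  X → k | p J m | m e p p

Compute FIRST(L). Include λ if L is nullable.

From L → J: add FIRST(J) = { m, λ } (including λ since J is nullable).
From L → J m R: J nullable, take FIRST(J) ∪ {m} = { m }.
From L → S J: S, J nullable, take FIRST(S) ∪ FIRST(J) = { e, m, p }; also λ since the whole RHS is nullable.
L → e L contributes {e}.
Union: FIRST(L) = { e, m, p, λ }.

{ e, m, p, λ }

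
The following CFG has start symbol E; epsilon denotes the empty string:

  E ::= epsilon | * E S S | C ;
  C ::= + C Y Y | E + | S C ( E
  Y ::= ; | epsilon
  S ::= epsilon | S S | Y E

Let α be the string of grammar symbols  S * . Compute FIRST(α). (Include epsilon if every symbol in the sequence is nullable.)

{ *, +, ; }

Add FIRST(S)\{epsilon} = { *, +, ; }; S is nullable, continue.
* is a terminal; add {*} and stop.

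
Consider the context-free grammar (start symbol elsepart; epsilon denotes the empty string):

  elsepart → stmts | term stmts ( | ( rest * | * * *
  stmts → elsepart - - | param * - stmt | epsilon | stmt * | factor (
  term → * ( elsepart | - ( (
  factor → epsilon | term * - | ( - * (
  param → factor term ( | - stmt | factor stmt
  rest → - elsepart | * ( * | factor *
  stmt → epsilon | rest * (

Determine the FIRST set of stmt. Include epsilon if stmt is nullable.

{ (, *, -, epsilon }

stmt → epsilon contributes epsilon.
From stmt → rest * (: add FIRST(rest) = { (, *, - }.
Union: FIRST(stmt) = { (, *, -, epsilon }.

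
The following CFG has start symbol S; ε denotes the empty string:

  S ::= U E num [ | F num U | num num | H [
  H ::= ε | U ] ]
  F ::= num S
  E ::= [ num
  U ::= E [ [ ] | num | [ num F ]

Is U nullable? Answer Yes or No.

No

Nullable nonterminals: H.
No production of U has an RHS whose symbols are all nullable, so U is not nullable.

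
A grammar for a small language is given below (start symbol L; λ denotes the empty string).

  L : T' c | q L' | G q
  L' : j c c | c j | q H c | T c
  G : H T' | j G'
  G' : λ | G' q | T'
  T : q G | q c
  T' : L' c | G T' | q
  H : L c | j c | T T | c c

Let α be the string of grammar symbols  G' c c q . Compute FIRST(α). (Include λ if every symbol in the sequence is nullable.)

Add FIRST(G')\{λ} = { c, j, q }; G' is nullable, continue.
c is a terminal; add {c} and stop.

{ c, j, q }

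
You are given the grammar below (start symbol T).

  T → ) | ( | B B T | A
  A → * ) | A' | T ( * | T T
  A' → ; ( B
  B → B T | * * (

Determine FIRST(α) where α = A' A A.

Add FIRST(A') = { ; }; A' is not nullable, stop.

{ ; }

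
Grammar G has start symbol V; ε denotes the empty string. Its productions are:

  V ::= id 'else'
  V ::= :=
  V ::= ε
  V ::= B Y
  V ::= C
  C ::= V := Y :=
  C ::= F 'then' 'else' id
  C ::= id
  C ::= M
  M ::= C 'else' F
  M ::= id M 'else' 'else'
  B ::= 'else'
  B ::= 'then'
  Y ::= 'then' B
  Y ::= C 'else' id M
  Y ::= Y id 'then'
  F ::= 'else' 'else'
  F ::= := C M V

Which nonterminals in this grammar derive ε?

{ V }

Directly nullable (have an ε-production): V.
No other nonterminal has a production whose RHS symbols are all nullable.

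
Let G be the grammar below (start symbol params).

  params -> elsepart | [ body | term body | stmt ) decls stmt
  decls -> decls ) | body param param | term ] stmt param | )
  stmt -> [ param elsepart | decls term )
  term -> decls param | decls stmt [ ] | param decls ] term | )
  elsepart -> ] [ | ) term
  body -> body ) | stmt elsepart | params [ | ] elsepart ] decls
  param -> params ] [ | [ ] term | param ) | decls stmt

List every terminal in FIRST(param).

From param -> params ] [: add FIRST(params) = { ), [, ] }.
param -> [ ] term contributes {[}.
From param -> param ): add FIRST(param) = { ), [, ] }.
From param -> decls stmt: add FIRST(decls) = { ), [, ] }.
Union: FIRST(param) = { ), [, ] }.

{ ), [, ] }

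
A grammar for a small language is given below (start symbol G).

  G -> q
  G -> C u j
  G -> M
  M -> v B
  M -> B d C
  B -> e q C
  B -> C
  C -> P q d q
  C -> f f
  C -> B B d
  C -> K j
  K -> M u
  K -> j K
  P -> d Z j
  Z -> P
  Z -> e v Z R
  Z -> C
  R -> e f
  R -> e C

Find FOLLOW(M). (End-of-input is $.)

{ $, u }

In G -> M: M is at the end, add FOLLOW(G) = { $ }.
In K -> M u: add FIRST(u) = { u }.
Union: FOLLOW(M) = { $, u }.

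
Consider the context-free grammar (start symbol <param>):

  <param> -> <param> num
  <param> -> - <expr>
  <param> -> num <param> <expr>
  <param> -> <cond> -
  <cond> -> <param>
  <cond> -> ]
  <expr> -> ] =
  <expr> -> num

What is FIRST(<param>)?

From <param> -> <param> num: add FIRST(<param>) = { -, ], num }.
<param> -> - <expr> contributes {-}.
<param> -> num <param> <expr> contributes {num}.
From <param> -> <cond> -: add FIRST(<cond>) = { -, ], num }.
Union: FIRST(<param>) = { -, ], num }.

{ -, ], num }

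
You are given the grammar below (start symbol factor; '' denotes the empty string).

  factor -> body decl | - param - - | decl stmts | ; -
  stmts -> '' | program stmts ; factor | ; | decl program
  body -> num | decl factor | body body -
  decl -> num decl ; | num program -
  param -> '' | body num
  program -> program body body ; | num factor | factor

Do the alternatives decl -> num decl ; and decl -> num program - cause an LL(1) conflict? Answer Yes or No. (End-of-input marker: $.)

FIRST(num decl ;) = { num } and FIRST(num program -) = { num }.
Both contain num, so the two alternatives are not disjoint — LL(1) conflict.

Yes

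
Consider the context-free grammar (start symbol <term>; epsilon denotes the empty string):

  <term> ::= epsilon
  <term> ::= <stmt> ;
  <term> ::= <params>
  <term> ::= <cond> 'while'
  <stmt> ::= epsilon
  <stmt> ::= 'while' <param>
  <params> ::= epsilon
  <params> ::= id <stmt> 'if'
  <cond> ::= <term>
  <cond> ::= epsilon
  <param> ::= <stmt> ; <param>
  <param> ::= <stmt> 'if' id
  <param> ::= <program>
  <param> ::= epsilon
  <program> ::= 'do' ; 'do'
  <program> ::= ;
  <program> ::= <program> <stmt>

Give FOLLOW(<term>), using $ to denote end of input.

{ $, 'while' }

<term> is the start symbol, so $ ∈ FOLLOW(<term>).
In <cond> ::= <term>: <term> is at the end, add FOLLOW(<cond>) = { 'while' }.
Union: FOLLOW(<term>) = { $, 'while' }.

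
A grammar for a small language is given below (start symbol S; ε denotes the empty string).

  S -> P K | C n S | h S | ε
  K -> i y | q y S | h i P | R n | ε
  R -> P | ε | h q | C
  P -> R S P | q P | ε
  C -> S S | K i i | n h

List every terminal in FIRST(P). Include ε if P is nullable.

{ h, i, n, q, ε }

From P -> R S P: R, S, P nullable, take FIRST(R) ∪ FIRST(S) ∪ FIRST(P) = { h, i, n, q }; also ε since the whole RHS is nullable.
P -> q P contributes {q}.
P -> ε contributes ε.
Union: FIRST(P) = { h, i, n, q, ε }.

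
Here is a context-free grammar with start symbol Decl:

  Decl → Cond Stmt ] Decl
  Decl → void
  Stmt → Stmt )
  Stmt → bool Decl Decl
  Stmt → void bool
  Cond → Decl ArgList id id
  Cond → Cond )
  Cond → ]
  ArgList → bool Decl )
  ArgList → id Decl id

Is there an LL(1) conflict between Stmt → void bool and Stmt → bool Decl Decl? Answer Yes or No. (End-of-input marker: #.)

No

FIRST(void bool) = { void } and FIRST(bool Decl Decl) = { bool }.
The FIRST sets are disjoint and neither alternative is nullable — no conflict.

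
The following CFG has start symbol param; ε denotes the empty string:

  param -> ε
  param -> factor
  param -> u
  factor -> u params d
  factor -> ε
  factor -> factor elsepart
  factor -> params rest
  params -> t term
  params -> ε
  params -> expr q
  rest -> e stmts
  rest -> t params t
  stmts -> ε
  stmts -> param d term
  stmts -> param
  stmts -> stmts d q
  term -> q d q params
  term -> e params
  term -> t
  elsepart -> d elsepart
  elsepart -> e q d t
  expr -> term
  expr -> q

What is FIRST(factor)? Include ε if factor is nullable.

{ d, e, q, t, u, ε }

factor -> u params d contributes {u}.
factor -> ε contributes ε.
From factor -> factor elsepart: factor nullable, take FIRST(factor) ∪ FIRST(elsepart) = { d, e, q, t, u }.
From factor -> params rest: params nullable, take FIRST(params) ∪ FIRST(rest) = { e, q, t }.
Union: FIRST(factor) = { d, e, q, t, u, ε }.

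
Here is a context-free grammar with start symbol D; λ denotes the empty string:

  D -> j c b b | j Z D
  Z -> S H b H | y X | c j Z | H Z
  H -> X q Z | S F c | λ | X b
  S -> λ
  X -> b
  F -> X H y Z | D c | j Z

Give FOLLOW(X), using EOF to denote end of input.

In Z -> y X: X is at the end, add FOLLOW(Z) = { b, c, j, y }.
In H -> X q Z: add FIRST(q Z) = { q }.
In H -> X b: add FIRST(b) = { b }.
In F -> X H y Z: add FIRST(H y Z) = { b, j, y }.
Union: FOLLOW(X) = { b, c, j, q, y }.

{ b, c, j, q, y }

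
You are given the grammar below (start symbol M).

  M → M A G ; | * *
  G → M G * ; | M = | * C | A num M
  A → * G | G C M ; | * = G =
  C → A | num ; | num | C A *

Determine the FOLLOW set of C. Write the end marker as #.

In G → * C: C is at the end, add FOLLOW(G) = { *, ;, =, num }.
In A → G C M ;: add FIRST(M ;) = { * }.
In C → C A *: add FIRST(A *) = { * }.
Union: FOLLOW(C) = { *, ;, =, num }.

{ *, ;, =, num }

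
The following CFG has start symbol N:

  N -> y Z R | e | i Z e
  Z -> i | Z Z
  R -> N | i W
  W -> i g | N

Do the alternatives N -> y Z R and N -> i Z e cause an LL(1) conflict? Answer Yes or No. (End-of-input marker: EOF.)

No

FIRST(y Z R) = { y } and FIRST(i Z e) = { i }.
The FIRST sets are disjoint and neither alternative is nullable — no conflict.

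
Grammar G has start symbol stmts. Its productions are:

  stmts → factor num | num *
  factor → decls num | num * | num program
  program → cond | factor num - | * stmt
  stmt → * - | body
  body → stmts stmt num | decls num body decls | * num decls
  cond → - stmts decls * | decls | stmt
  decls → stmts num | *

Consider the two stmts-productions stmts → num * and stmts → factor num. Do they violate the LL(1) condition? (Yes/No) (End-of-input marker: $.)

FIRST(num *) = { num } and FIRST(factor num) = { *, num }.
Both contain num, so the two alternatives are not disjoint — LL(1) conflict.

Yes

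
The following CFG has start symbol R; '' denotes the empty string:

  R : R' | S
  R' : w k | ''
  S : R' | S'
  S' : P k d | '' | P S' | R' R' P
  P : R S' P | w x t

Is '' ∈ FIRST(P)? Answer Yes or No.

Nullable nonterminals: R, R', S, S'.
No production of P has an RHS whose symbols are all nullable, so P is not nullable.

No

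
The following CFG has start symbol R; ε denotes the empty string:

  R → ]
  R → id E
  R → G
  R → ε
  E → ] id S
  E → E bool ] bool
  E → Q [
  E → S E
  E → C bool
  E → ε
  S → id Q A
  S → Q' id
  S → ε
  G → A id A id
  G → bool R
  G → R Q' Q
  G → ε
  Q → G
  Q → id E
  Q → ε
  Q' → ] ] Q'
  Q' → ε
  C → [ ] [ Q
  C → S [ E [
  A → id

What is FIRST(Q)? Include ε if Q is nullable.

{ ], bool, id, ε }

From Q → G: add FIRST(G) = { ], bool, id, ε } (including ε since G is nullable).
Q → id E contributes {id}.
Q → ε contributes ε.
Union: FIRST(Q) = { ], bool, id, ε }.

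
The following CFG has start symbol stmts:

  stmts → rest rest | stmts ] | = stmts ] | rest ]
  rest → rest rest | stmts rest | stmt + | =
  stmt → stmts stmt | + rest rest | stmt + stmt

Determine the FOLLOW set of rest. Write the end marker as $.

{ $, +, =, ] }

In stmts → rest rest: add FIRST(rest) = { +, = }.
In stmts → rest rest: rest is at the end, add FOLLOW(stmts) = { $, +, =, ] }.
In stmts → rest ]: add FIRST(]) = { ] }.
In rest → rest rest: add FIRST(rest) = { +, = }.
In rest → rest rest: rest is at the end, add FOLLOW(rest) = { $, +, =, ] }.
In rest → stmts rest: rest is at the end, add FOLLOW(rest) = { $, +, =, ] }.
In stmt → + rest rest: add FIRST(rest) = { +, = }.
In stmt → + rest rest: rest is at the end, add FOLLOW(stmt) = { + }.
Union: FOLLOW(rest) = { $, +, =, ] }.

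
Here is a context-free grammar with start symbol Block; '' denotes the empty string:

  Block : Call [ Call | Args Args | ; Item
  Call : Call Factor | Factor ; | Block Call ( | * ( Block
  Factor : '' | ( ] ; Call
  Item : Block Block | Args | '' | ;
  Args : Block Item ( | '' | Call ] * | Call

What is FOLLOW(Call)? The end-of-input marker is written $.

{ $, (, *, ;, [, ] }

In Block : Call [ Call: add FIRST([ Call) = { [ }.
In Block : Call [ Call: Call is at the end, add FOLLOW(Block) = { $, (, *, ;, [, ] }.
In Call : Call Factor: add FIRST(Factor)\{''} = { ( }.
  Since Factor is nullable, also add FOLLOW(Call) = { $, (, *, ;, [, ] }.
In Call : Block Call (: add FIRST(() = { ( }.
In Factor : ( ] ; Call: Call is at the end, add FOLLOW(Factor) = { $, (, *, ;, [, ] }.
In Args : Call ] *: add FIRST(] *) = { ] }.
In Args : Call: Call is at the end, add FOLLOW(Args) = { $, (, *, ;, [, ] }.
Union: FOLLOW(Call) = { $, (, *, ;, [, ] }.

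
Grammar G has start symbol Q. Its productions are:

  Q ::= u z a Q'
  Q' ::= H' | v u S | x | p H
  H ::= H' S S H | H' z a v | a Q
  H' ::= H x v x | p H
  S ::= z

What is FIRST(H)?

{ a, p }

From H ::= H' S S H: add FIRST(H') = { a, p }.
From H ::= H' z a v: add FIRST(H') = { a, p }.
H ::= a Q contributes {a}.
Union: FIRST(H) = { a, p }.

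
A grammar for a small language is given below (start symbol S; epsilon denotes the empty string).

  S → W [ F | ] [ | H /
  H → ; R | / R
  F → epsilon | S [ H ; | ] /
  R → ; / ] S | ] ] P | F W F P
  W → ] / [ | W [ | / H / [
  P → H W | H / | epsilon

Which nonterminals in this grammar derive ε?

Directly nullable (have an epsilon-production): F, P.
No other nonterminal has a production whose RHS symbols are all nullable.

{ F, P }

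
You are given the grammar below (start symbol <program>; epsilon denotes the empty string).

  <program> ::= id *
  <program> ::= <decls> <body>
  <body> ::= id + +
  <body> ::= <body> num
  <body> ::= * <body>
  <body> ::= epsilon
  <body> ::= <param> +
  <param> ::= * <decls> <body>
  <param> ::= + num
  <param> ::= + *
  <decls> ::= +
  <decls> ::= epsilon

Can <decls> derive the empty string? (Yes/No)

<decls> has an epsilon-production, so <decls> ⇒ epsilon.

Yes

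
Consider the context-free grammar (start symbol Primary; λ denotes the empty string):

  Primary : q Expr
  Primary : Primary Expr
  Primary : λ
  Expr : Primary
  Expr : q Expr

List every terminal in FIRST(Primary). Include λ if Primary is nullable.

Primary : q Expr contributes {q}.
From Primary : Primary Expr: Primary, Expr nullable, take FIRST(Primary) ∪ FIRST(Expr) = { q }; also λ since the whole RHS is nullable.
Primary : λ contributes λ.
Union: FIRST(Primary) = { q, λ }.

{ q, λ }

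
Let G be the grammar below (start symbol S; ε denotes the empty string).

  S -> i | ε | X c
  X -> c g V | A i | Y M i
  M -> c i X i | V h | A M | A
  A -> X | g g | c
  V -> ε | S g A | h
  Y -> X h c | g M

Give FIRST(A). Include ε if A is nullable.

{ c, g }

From A -> X: add FIRST(X) = { c, g }.
A -> g g contributes {g}.
A -> c contributes {c}.
Union: FIRST(A) = { c, g }.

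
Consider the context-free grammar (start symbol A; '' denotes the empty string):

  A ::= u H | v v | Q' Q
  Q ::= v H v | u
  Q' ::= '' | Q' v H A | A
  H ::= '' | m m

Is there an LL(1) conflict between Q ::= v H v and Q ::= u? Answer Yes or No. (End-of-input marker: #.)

FIRST(v H v) = { v } and FIRST(u) = { u }.
The FIRST sets are disjoint and neither alternative is nullable — no conflict.

No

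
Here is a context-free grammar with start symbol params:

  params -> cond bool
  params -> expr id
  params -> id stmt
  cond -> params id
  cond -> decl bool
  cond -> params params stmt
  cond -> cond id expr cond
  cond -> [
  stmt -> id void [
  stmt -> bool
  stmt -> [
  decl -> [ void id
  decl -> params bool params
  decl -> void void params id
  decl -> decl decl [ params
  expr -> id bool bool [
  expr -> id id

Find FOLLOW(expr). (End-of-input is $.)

{ [, id, void }

In params -> expr id: add FIRST(id) = { id }.
In cond -> cond id expr cond: add FIRST(cond) = { [, id, void }.
Union: FOLLOW(expr) = { [, id, void }.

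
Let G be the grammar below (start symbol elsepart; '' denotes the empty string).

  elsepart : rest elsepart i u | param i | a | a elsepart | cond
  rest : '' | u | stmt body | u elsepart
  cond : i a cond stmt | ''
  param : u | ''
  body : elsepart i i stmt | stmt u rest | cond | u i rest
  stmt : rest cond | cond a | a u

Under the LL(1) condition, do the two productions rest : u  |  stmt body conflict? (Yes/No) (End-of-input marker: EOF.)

Yes

FIRST(u) = { u } and FIRST(stmt body) = { a, i, u, '' }.
Both contain u, so the two alternatives are not disjoint — LL(1) conflict.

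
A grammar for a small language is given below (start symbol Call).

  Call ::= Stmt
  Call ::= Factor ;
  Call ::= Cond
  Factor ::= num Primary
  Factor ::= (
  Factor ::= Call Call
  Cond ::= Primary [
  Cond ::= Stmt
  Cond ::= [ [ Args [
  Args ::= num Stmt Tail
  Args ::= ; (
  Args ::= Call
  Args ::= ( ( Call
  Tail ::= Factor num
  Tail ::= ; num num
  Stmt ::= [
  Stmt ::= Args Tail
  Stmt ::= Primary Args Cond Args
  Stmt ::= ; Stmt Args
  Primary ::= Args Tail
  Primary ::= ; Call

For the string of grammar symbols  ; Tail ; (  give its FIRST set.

{ ; }

; is a terminal; add {;} and stop.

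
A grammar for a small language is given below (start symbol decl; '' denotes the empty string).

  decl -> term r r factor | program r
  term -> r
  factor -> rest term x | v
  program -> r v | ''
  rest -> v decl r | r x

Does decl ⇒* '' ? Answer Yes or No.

Nullable nonterminals: program.
No production of decl has an RHS whose symbols are all nullable, so decl is not nullable.

No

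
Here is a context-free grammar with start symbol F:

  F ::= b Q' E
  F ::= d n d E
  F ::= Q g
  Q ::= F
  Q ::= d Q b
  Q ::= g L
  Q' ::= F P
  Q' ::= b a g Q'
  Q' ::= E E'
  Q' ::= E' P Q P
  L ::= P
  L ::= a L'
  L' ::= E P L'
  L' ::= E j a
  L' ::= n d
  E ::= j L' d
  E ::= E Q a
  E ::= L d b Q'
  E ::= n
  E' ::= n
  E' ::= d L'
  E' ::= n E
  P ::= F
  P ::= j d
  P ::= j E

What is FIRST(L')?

{ a, b, d, g, j, n }

From L' ::= E P L': add FIRST(E) = { a, b, d, g, j, n }.
From L' ::= E j a: add FIRST(E) = { a, b, d, g, j, n }.
L' ::= n d contributes {n}.
Union: FIRST(L') = { a, b, d, g, j, n }.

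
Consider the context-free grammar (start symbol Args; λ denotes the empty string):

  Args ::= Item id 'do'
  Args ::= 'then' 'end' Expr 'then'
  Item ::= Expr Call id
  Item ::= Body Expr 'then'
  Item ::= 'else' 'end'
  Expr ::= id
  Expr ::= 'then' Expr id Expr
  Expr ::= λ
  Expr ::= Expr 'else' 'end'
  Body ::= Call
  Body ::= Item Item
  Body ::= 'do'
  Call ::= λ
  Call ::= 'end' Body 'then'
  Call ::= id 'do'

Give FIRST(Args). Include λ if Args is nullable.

From Args ::= Item id 'do': add FIRST(Item) = { 'do', 'else', 'end', 'then', id }.
Args ::= 'then' 'end' Expr 'then' contributes {'then'}.
Union: FIRST(Args) = { 'do', 'else', 'end', 'then', id }.

{ 'do', 'else', 'end', 'then', id }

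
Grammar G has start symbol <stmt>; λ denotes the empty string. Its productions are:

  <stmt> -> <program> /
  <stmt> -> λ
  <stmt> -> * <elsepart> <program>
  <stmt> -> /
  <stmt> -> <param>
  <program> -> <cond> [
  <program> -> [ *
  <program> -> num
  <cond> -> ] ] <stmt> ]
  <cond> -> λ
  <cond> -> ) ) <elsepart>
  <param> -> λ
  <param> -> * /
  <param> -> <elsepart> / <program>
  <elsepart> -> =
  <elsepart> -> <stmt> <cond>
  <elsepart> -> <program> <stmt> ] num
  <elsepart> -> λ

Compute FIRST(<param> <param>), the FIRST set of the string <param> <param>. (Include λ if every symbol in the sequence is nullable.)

Add FIRST(<param>)\{λ} = { ), *, /, =, [, ], num }; <param> is nullable, continue.
Add FIRST(<param>)\{λ} = { ), *, /, =, [, ], num }; <param> is nullable, continue.
Every symbol is nullable, so include λ.

{ ), *, /, =, [, ], num, λ }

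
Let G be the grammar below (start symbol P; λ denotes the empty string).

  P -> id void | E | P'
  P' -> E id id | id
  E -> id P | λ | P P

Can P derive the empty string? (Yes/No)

P -> E and each of E is nullable, so P ⇒* λ.

Yes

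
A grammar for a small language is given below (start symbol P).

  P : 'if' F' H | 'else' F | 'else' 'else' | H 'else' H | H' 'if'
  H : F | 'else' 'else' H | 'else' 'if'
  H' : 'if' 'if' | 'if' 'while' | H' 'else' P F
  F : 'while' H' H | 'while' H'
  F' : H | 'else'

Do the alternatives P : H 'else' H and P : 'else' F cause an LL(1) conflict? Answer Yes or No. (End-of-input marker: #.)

FIRST(H 'else' H) = { 'else', 'while' } and FIRST('else' F) = { 'else' }.
Both contain 'else', so the two alternatives are not disjoint — LL(1) conflict.

Yes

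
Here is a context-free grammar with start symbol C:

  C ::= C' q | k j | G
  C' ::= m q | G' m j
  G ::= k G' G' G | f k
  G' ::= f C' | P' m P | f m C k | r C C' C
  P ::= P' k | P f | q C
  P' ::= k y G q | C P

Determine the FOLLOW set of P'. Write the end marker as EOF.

{ k, m }

In G' ::= P' m P: add FIRST(m P) = { m }.
In P ::= P' k: add FIRST(k) = { k }.
Union: FOLLOW(P') = { k, m }.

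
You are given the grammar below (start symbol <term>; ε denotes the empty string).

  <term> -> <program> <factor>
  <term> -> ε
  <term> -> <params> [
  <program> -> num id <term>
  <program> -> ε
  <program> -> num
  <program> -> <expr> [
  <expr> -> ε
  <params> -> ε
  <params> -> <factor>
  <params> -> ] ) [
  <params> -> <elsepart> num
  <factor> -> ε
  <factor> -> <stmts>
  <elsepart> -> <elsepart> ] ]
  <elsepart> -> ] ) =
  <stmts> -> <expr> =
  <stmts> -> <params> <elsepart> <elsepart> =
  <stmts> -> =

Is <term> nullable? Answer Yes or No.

<term> has an ε-production, so <term> ⇒ ε.

Yes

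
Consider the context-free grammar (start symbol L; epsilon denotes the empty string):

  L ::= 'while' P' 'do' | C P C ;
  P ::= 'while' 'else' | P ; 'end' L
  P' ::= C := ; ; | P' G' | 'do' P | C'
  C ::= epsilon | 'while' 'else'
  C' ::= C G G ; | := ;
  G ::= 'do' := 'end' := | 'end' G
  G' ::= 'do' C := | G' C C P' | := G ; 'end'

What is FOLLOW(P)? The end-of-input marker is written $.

In L ::= C P C ;: add FIRST(C ;) = { 'while', ; }.
In P ::= P ; 'end' L: add FIRST(; 'end' L) = { ; }.
In P' ::= 'do' P: P is at the end, add FOLLOW(P') = { 'do', 'end', 'while', := }.
Union: FOLLOW(P) = { 'do', 'end', 'while', :=, ; }.

{ 'do', 'end', 'while', :=, ; }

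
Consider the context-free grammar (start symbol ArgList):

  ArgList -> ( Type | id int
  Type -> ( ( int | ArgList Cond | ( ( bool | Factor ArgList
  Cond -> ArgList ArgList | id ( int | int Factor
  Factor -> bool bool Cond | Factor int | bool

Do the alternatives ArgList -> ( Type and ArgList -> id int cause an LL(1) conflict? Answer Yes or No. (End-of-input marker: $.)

No

FIRST(( Type) = { ( } and FIRST(id int) = { id }.
The FIRST sets are disjoint and neither alternative is nullable — no conflict.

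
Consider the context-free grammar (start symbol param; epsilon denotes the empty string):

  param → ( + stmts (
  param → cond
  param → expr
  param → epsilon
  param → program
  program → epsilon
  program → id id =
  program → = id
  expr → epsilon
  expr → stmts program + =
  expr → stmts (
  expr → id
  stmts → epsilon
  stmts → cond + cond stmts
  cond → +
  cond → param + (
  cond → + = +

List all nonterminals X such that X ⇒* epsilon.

{ expr, param, program, stmts }

Directly nullable (have an epsilon-production): param, program, expr, stmts.
No other nonterminal has a production whose RHS symbols are all nullable.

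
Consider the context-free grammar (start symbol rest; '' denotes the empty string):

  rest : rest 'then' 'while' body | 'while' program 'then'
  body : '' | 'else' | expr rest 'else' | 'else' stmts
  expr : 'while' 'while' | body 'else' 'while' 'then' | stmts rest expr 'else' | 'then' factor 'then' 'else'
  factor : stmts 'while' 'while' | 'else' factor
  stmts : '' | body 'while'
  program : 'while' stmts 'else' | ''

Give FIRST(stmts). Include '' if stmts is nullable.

{ 'else', 'then', 'while', '' }

stmts : '' contributes ''.
From stmts : body 'while': body nullable, take FIRST(body) ∪ {'while'} = { 'else', 'then', 'while' }.
Union: FIRST(stmts) = { 'else', 'then', 'while', '' }.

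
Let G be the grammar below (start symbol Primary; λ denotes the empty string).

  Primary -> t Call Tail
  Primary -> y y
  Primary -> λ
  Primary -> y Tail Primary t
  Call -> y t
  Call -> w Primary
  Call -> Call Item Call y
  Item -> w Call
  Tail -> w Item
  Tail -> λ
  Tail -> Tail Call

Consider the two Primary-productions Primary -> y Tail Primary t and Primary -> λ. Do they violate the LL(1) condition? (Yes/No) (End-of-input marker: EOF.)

Yes

FIRST(y Tail Primary t) = { y } and FIRST(λ) = { λ }.
The second alternative is nullable and FOLLOW(Primary) = { EOF, t, w, y } shares y with FIRST of the first — conflict.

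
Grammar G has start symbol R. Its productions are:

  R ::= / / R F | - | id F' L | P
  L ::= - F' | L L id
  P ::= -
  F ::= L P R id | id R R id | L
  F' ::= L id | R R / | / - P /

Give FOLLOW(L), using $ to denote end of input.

{ $, -, /, id }

In R ::= id F' L: L is at the end, add FOLLOW(R) = { $, -, /, id }.
In L ::= L L id: add FIRST(L id) = { - }.
In L ::= L L id: add FIRST(id) = { id }.
In F ::= L P R id: add FIRST(P R id) = { - }.
In F ::= L: L is at the end, add FOLLOW(F) = { $, -, /, id }.
In F' ::= L id: add FIRST(id) = { id }.
Union: FOLLOW(L) = { $, -, /, id }.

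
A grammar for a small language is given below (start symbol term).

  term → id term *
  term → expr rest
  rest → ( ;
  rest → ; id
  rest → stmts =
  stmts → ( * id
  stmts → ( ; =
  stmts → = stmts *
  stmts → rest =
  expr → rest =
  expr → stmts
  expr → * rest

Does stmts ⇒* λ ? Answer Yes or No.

No nonterminal in this grammar is nullable.
No production of stmts has an RHS whose symbols are all nullable, so stmts is not nullable.

No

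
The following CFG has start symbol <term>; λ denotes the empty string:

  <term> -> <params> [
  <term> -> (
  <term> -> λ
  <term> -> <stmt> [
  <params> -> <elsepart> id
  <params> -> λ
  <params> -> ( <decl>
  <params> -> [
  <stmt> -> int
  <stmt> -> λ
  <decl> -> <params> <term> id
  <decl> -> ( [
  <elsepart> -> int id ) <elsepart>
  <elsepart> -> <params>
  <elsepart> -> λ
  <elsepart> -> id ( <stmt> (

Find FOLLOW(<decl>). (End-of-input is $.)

In <params> -> ( <decl>: <decl> is at the end, add FOLLOW(<params>) = { (, [, id, int }.
Union: FOLLOW(<decl>) = { (, [, id, int }.

{ (, [, id, int }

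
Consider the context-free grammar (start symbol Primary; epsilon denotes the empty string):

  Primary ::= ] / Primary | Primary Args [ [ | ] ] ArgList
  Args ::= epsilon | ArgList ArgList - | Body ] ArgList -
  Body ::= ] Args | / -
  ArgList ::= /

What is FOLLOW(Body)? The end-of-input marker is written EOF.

{ ] }

In Args ::= Body ] ArgList -: add FIRST(] ArgList -) = { ] }.
Union: FOLLOW(Body) = { ] }.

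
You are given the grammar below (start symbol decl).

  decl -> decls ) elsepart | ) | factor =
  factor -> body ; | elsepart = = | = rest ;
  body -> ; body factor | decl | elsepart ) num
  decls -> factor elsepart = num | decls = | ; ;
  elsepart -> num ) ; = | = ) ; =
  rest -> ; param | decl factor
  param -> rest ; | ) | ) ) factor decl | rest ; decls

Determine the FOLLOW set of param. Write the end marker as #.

{ ; }

In rest -> ; param: param is at the end, add FOLLOW(rest) = { ; }.
Union: FOLLOW(param) = { ; }.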